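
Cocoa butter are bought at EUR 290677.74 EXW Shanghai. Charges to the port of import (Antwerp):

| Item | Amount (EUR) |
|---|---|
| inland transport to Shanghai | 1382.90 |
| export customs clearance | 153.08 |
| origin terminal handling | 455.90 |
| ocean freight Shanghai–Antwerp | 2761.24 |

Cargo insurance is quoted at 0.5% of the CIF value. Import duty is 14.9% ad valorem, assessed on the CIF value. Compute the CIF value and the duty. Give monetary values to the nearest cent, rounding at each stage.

CIF value: EUR 296915.44; import duty: EUR 44240.40

Let C be the CIF value. C = EXW price + pre-shipment costs + freight + 0.5% × C
C − 0.5% × C = 290677.74 + 1382.90 + 153.08 + 455.90 + 2761.24
0.995 × C = 295430.86
C = 295430.86 / 0.995 = 296915.44
Insurance premium = 0.5% × 296915.44 = 1484.58
Import duty = 296915.44 × 14.9% = 44240.40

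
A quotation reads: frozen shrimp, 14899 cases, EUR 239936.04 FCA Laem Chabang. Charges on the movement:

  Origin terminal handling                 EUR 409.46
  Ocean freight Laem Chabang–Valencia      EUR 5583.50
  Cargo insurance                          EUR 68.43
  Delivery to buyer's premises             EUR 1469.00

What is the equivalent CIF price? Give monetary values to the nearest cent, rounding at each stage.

Not relevant to the conversion: delivery — on the buyer under both terms; not part of either seller's price.
From FCA to CIF, the seller additionally bears: origin terminal, freight, insurance.
CIF price = 239936.04 + 409.46 + 5583.50 + 68.43 = 245997.43

CIF price: EUR 245997.43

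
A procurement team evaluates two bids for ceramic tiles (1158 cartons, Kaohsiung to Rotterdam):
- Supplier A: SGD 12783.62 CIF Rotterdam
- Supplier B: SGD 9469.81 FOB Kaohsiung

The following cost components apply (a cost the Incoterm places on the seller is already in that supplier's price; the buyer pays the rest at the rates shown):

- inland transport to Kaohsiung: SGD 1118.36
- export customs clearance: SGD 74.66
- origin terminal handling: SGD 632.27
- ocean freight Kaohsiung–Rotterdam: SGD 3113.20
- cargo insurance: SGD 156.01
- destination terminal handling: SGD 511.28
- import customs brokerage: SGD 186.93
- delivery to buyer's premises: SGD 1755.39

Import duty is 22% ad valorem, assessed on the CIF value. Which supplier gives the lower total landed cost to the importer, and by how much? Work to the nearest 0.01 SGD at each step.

Supplier A (CIF):
The CIF price already equals the CIF value: 12783.62
Import duty = 12783.62 × 22% = 2812.40
Buyer bears (A): 511.28 + 186.93 + 1755.39 = 2453.60
Landed cost (A) = invoice 12783.62 + 2453.60 + duty 2812.40 = 18049.62
Supplier B (FOB):
CIF value = FOB price + freight + insurance = 9469.81 + 3113.20 + 156.01 = 12739.02
Import duty = 12739.02 × 22% = 2802.58
Buyer bears (B): 3113.20 + 156.01 + 511.28 + 186.93 + 1755.39 = 5722.81
Landed cost (B) = invoice 9469.81 + 5722.81 + duty 2802.58 = 17995.20
Difference = |18049.62 − 17995.20| = 54.42

Supplier B is cheaper by SGD 54.42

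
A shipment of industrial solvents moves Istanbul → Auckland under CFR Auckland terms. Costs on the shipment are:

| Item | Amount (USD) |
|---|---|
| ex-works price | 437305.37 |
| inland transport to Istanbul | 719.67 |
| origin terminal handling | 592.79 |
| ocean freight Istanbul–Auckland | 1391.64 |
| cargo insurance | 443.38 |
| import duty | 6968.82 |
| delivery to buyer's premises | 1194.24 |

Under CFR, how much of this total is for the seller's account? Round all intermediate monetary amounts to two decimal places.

CFR: the seller pays costs through ocean freight to the destination port, but not insurance.
Seller's account: goods 437305.37 + inland to port 719.67 + origin terminal 592.79 + freight 1391.64 = 440009.47
Buyer's account: insurance 443.38 + duty 6968.82 + delivery 1194.24 = 8606.44

Seller's account: USD 440009.47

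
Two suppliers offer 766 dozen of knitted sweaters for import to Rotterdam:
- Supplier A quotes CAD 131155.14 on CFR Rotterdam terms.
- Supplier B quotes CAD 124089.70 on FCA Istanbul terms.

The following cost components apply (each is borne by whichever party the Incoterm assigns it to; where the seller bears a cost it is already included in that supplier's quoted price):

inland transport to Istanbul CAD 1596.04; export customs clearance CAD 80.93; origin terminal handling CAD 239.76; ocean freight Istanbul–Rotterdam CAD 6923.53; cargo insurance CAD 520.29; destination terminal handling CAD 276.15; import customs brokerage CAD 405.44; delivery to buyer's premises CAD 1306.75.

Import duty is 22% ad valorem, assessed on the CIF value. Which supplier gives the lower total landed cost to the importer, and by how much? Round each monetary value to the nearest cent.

Supplier A (CFR):
CIF value = CFR price + insurance = 131155.14 + 520.29 = 131675.43
Import duty = 131675.43 × 22% = 28968.59
Buyer bears (A): 520.29 + 276.15 + 405.44 + 1306.75 = 2508.63
Landed cost (A) = invoice 131155.14 + 2508.63 + duty 28968.59 = 162632.36
Supplier B (FCA):
CIF value = FCA price + origin terminal + freight + insurance = 124089.70 + 239.76 + 6923.53 + 520.29 = 131773.28
Import duty = 131773.28 × 22% = 28990.12
Buyer bears (B): 239.76 + 6923.53 + 520.29 + 276.15 + 405.44 + 1306.75 = 9671.92
Landed cost (B) = invoice 124089.70 + 9671.92 + duty 28990.12 = 162751.74
Difference = |162632.36 − 162751.74| = 119.38

Supplier A is cheaper by CAD 119.38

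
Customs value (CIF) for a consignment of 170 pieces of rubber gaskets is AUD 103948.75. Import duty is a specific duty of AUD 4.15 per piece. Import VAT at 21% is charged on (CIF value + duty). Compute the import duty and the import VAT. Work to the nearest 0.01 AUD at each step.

Import duty = 170 × 4.15 = 705.50
VAT base = CIF + duty = 103948.75 + 705.50 = 104654.25
Import VAT = 104654.25 × 21% = 21977.39

Import duty: AUD 705.50; import VAT: AUD 21977.39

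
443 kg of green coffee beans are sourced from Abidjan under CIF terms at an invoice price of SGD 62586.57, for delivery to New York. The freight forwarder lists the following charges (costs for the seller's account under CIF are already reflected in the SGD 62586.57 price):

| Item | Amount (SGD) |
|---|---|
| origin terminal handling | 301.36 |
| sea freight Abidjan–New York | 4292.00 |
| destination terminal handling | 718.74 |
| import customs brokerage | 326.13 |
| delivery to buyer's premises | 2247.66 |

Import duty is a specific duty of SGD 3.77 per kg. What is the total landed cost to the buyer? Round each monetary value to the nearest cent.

CIF: the seller pays costs through ocean freight and marine insurance to the destination port.
Already in the invoice (seller's account under CIF): origin terminal, freight — exclude.
The CIF price already equals the CIF value: 62586.57
Import duty = 443 × 3.77 = 1670.11
Buyer bears: destination terminal 718.74 + brokerage 326.13 + delivery 2247.66 + duty 1670.11 = 4962.64
Landed cost = invoice 62586.57 + 4962.64 = 67549.21

Total landed cost: SGD 67549.21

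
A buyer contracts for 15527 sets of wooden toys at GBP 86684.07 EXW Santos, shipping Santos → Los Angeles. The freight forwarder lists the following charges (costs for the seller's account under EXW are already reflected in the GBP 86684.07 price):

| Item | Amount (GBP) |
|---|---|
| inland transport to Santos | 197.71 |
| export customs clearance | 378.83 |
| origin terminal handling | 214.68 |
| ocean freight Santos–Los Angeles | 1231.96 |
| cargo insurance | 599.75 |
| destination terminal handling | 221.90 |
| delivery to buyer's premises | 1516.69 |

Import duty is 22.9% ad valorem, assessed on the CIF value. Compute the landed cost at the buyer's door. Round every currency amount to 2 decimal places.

EXW: the seller makes goods available at their premises; the buyer bears all onward costs.
CIF value = EXW price + inland to port + export clearance + origin terminal + freight + insurance = 86684.07 + 197.71 + 378.83 + 214.68 + 1231.96 + 599.75 = 89307.00
Import duty = 89307.00 × 22.9% = 20451.30
Buyer bears: inland to port 197.71 + export clearance 378.83 + origin terminal 214.68 + freight 1231.96 + insurance 599.75 + destination terminal 221.90 + delivery 1516.69 + duty 20451.30 = 24812.82
Landed cost = invoice 86684.07 + 24812.82 = 111496.89

Total landed cost: GBP 111496.89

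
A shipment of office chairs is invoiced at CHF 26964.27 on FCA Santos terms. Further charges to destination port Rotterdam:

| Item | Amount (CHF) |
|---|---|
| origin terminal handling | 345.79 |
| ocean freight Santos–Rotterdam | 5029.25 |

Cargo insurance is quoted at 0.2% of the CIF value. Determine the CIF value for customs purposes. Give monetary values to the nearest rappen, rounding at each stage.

CIF value: CHF 32404.12

Let C be the CIF value. C = FCA price + pre-shipment costs + freight + 0.2% × C
C − 0.2% × C = 26964.27 + 345.79 + 5029.25
0.998 × C = 32339.31
C = 32339.31 / 0.998 = 32404.12
Insurance premium = 0.2% × 32404.12 = 64.81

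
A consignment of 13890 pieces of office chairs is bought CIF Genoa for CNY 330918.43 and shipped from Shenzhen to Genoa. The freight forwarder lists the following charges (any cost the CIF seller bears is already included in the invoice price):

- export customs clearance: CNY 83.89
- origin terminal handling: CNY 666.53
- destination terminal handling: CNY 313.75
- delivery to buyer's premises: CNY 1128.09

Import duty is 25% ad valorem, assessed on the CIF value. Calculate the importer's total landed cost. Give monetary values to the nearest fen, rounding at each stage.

Total landed cost: CNY 415089.88

CIF: the seller pays costs through ocean freight and marine insurance to the destination port.
Already in the invoice (seller's account under CIF): export clearance, origin terminal — exclude.
The CIF price already equals the CIF value: 330918.43
Import duty = 330918.43 × 25% = 82729.61
Buyer bears: destination terminal 313.75 + delivery 1128.09 + duty 82729.61 = 84171.45
Landed cost = invoice 330918.43 + 84171.45 = 415089.88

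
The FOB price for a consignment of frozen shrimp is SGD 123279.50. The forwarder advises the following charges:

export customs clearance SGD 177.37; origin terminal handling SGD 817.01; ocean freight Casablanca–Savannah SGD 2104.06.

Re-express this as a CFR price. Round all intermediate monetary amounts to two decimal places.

Not relevant to the conversion: export clearance, origin terminal — on the seller under both FOB and CFR; already in the FOB price and stays in the CFR price.
From FOB to CFR, the seller additionally bears: freight.
CFR price = 123279.50 + 2104.06 = 125383.56

CFR price: SGD 125383.56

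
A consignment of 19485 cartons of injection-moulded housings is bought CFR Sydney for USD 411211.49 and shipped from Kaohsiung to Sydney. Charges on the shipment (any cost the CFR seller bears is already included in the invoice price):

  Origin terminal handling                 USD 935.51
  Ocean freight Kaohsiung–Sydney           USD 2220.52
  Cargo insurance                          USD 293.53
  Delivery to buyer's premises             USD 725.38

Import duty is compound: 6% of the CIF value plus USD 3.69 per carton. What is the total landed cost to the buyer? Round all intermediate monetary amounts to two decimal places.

CFR: the seller pays costs through ocean freight to the destination port, but not insurance.
Already in the invoice (seller's account under CFR): origin terminal, freight — exclude.
CIF value = CFR price + insurance = 411211.49 + 293.53 = 411505.02
Ad valorem component: 411505.02 × 6% = 24690.30
Specific component: 19485 × 3.69 = 71899.65
Import duty = 24690.30 + 71899.65 = 96589.95
Buyer bears: insurance 293.53 + delivery 725.38 + duty 96589.95 = 97608.86
Landed cost = invoice 411211.49 + 97608.86 = 508820.35

Total landed cost: USD 508820.35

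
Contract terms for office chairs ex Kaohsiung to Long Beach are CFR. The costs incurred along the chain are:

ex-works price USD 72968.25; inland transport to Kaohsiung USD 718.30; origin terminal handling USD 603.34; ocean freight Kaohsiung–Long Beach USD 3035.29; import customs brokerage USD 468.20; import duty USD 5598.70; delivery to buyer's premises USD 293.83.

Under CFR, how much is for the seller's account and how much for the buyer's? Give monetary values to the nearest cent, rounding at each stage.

Seller: USD 77325.18; buyer: USD 6360.73

CFR: the seller pays costs through ocean freight to the destination port, but not insurance.
Seller's account: goods 72968.25 + inland to port 718.30 + origin terminal 603.34 + freight 3035.29 = 77325.18
Buyer's account: brokerage 468.20 + duty 5598.70 + delivery 293.83 = 6360.73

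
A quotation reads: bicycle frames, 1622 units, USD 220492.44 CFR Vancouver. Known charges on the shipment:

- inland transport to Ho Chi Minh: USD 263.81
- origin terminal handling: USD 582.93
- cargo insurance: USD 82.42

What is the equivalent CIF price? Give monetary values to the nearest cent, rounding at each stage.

CIF price: USD 220574.86

Not relevant to the conversion: inland to port, origin terminal — on the seller under both CFR and CIF; already in the CFR price and stays in the CIF price.
From CFR to CIF, the seller additionally bears: insurance.
CIF price = 220492.44 + 82.42 = 220574.86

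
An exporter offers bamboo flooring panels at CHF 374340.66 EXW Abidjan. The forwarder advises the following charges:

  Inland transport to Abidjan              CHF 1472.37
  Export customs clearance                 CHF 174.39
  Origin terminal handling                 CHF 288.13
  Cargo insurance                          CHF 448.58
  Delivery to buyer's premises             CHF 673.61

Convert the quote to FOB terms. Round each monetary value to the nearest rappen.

Not relevant to the conversion: insurance, delivery — on the buyer under both terms; not part of either seller's price.
From EXW to FOB, the seller additionally bears: inland to port, export clearance, origin terminal.
FOB price = 374340.66 + 1472.37 + 174.39 + 288.13 = 376275.55

FOB price: CHF 376275.55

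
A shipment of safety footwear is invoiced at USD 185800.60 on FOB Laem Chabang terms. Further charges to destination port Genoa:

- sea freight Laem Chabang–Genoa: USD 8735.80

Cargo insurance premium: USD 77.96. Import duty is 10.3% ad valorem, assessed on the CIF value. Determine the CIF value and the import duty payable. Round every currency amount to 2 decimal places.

CIF value: USD 194614.36; import duty: USD 20045.28

CIF = FOB price + freight + insurance
CIF = 185800.60 + 8735.80 + 77.96 = 194614.36
Import duty = 194614.36 × 10.3% = 20045.28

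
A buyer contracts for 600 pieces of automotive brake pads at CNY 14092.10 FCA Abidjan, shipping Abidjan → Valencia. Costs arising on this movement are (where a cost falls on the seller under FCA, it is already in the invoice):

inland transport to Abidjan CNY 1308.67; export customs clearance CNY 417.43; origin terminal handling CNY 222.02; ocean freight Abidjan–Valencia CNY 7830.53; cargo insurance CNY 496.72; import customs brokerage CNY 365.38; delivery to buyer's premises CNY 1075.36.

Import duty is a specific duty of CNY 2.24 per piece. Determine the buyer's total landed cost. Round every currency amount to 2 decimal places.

FCA: the seller delivers export-cleared goods to the carrier; the buyer bears costs from that point.
Already in the invoice (seller's account under FCA): inland to port, export clearance — exclude.
CIF value = FCA price + origin terminal + freight + insurance = 14092.10 + 222.02 + 7830.53 + 496.72 = 22641.37
Import duty = 600 × 2.24 = 1344.00
Buyer bears: origin terminal 222.02 + freight 7830.53 + insurance 496.72 + brokerage 365.38 + delivery 1075.36 + duty 1344.00 = 11334.01
Landed cost = invoice 14092.10 + 11334.01 = 25426.11

Total landed cost: CNY 25426.11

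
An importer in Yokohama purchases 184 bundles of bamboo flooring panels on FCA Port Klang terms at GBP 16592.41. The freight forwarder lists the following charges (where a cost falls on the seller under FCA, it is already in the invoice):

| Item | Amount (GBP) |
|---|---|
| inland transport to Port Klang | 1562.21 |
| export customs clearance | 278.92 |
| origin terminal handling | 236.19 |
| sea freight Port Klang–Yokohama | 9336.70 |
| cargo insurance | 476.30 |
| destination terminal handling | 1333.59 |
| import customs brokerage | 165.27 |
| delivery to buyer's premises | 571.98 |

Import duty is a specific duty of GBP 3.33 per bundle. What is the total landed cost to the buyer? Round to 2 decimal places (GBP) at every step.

FCA: the seller delivers export-cleared goods to the carrier; the buyer bears costs from that point.
Already in the invoice (seller's account under FCA): inland to port, export clearance — exclude.
CIF value = FCA price + origin terminal + freight + insurance = 16592.41 + 236.19 + 9336.70 + 476.30 = 26641.60
Import duty = 184 × 3.33 = 612.72
Buyer bears: origin terminal 236.19 + freight 9336.70 + insurance 476.30 + destination terminal 1333.59 + brokerage 165.27 + delivery 571.98 + duty 612.72 = 12732.75
Landed cost = invoice 16592.41 + 12732.75 = 29325.16

Total landed cost: GBP 29325.16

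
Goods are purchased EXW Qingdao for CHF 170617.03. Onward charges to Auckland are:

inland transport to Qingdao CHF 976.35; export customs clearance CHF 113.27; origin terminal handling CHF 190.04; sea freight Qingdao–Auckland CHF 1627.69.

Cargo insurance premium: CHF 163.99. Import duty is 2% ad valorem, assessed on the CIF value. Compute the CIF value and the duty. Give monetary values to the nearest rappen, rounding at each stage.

CIF = EXW price + pre-shipment costs + freight + insurance
CIF = 170617.03 + 976.35 + 113.27 + 190.04 + 1627.69 + 163.99 = 173688.37
Import duty = 173688.37 × 2% = 3473.77

CIF value: CHF 173688.37; import duty: CHF 3473.77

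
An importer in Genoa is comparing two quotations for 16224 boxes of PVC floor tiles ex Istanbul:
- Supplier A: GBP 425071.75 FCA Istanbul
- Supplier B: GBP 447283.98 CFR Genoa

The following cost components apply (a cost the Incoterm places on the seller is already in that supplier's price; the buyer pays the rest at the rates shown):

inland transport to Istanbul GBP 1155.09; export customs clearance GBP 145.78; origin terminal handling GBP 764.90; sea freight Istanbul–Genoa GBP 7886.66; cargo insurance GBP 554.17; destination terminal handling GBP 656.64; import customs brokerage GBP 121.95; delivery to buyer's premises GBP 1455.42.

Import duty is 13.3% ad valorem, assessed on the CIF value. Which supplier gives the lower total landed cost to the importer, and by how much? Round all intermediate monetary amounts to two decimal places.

Supplier A is cheaper by GBP 15364.24

Supplier A (FCA):
CIF value = FCA price + origin terminal + freight + insurance = 425071.75 + 764.90 + 7886.66 + 554.17 = 434277.48
Import duty = 434277.48 × 13.3% = 57758.90
Buyer bears (A): 764.90 + 7886.66 + 554.17 + 656.64 + 121.95 + 1455.42 = 11439.74
Landed cost (A) = invoice 425071.75 + 11439.74 + duty 57758.90 = 494270.39
Supplier B (CFR):
CIF value = CFR price + insurance = 447283.98 + 554.17 = 447838.15
Import duty = 447838.15 × 13.3% = 59562.47
Buyer bears (B): 554.17 + 656.64 + 121.95 + 1455.42 = 2788.18
Landed cost (B) = invoice 447283.98 + 2788.18 + duty 59562.47 = 509634.63
Difference = |494270.39 − 509634.63| = 15364.24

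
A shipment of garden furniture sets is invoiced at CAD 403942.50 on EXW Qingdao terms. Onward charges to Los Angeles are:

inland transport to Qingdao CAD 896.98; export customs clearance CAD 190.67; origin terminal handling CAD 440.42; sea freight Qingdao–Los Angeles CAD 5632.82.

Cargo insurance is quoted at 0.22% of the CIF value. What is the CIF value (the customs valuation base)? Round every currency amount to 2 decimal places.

Let C be the CIF value. C = EXW price + pre-shipment costs + freight + 0.22% × C
C − 0.22% × C = 403942.50 + 896.98 + 190.67 + 440.42 + 5632.82
0.9978 × C = 411103.39
C = 411103.39 / 0.9978 = 412009.81
Insurance premium = 0.22% × 412009.81 = 906.42

CIF value: CAD 412009.81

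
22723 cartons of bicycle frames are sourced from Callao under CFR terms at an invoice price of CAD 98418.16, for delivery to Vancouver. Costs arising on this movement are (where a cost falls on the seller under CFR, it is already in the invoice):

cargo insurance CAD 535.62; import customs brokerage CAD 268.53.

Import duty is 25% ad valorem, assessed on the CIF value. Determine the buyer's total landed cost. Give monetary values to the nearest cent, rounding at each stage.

CFR: the seller pays costs through ocean freight to the destination port, but not insurance.
CIF value = CFR price + insurance = 98418.16 + 535.62 = 98953.78
Import duty = 98953.78 × 25% = 24738.45
Buyer bears: insurance 535.62 + brokerage 268.53 + duty 24738.45 = 25542.60
Landed cost = invoice 98418.16 + 25542.60 = 123960.76

Total landed cost: CAD 123960.76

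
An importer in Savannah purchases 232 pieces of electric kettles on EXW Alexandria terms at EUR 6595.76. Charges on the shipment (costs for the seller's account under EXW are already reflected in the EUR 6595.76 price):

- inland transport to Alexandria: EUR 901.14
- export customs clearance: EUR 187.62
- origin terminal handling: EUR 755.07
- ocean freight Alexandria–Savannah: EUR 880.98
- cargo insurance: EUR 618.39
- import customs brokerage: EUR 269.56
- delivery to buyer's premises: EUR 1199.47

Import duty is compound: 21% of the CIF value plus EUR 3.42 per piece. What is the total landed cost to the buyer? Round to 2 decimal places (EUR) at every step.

Total landed cost: EUR 14288.61

EXW: the seller makes goods available at their premises; the buyer bears all onward costs.
CIF value = EXW price + inland to port + export clearance + origin terminal + freight + insurance = 6595.76 + 901.14 + 187.62 + 755.07 + 880.98 + 618.39 = 9938.96
Ad valorem component: 9938.96 × 21% = 2087.18
Specific component: 232 × 3.42 = 793.44
Import duty = 2087.18 + 793.44 = 2880.62
Buyer bears: inland to port 901.14 + export clearance 187.62 + origin terminal 755.07 + freight 880.98 + insurance 618.39 + brokerage 269.56 + delivery 1199.47 + duty 2880.62 = 7692.85
Landed cost = invoice 6595.76 + 7692.85 = 14288.61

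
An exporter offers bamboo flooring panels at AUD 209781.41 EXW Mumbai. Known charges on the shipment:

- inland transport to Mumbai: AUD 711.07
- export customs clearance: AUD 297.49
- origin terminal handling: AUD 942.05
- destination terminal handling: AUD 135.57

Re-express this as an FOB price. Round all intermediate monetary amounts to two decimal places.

FOB price: AUD 211732.02

Not relevant to the conversion: destination terminal — on the buyer under both terms; not part of either seller's price.
From EXW to FOB, the seller additionally bears: inland to port, export clearance, origin terminal.
FOB price = 209781.41 + 711.07 + 297.49 + 942.05 = 211732.02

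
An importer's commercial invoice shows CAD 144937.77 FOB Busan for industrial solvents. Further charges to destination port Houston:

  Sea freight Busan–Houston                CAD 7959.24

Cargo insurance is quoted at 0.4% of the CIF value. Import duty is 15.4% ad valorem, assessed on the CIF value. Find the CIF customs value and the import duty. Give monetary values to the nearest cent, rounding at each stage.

CIF value: CAD 153511.05; import duty: CAD 23640.70

Let C be the CIF value. C = FOB price + freight + 0.4% × C
C − 0.4% × C = 144937.77 + 7959.24
0.996 × C = 152897.01
C = 152897.01 / 0.996 = 153511.05
Insurance premium = 0.4% × 153511.05 = 614.04
Import duty = 153511.05 × 15.4% = 23640.70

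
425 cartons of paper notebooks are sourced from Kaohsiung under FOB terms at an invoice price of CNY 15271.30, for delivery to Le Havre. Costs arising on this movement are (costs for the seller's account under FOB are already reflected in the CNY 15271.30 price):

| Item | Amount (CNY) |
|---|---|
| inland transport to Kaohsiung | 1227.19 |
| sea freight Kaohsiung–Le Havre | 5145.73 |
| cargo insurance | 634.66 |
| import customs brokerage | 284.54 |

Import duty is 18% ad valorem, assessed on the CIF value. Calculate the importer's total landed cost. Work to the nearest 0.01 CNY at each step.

Total landed cost: CNY 25125.53

FOB: the seller bears costs until goods are on board at the origin port; the buyer bears freight, insurance and all costs thereafter.
Already in the invoice (seller's account under FOB): inland to port — exclude.
CIF value = FOB price + freight + insurance = 15271.30 + 5145.73 + 634.66 = 21051.69
Import duty = 21051.69 × 18% = 3789.30
Buyer bears: freight 5145.73 + insurance 634.66 + brokerage 284.54 + duty 3789.30 = 9854.23
Landed cost = invoice 15271.30 + 9854.23 = 25125.53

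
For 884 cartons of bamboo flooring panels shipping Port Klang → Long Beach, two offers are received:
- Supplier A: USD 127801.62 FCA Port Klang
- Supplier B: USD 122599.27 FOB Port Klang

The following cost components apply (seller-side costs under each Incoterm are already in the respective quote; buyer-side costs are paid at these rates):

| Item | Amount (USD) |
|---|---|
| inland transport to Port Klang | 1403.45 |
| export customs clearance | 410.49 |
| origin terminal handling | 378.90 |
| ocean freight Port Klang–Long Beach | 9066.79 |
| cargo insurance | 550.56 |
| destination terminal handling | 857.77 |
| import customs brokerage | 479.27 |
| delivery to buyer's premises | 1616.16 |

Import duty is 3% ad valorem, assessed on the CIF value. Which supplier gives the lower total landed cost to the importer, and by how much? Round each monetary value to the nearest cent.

Supplier B is cheaper by USD 5748.69

Supplier A (FCA):
CIF value = FCA price + origin terminal + freight + insurance = 127801.62 + 378.90 + 9066.79 + 550.56 = 137797.87
Import duty = 137797.87 × 3% = 4133.94
Buyer bears (A): 378.90 + 9066.79 + 550.56 + 857.77 + 479.27 + 1616.16 = 12949.45
Landed cost (A) = invoice 127801.62 + 12949.45 + duty 4133.94 = 144885.01
Supplier B (FOB):
CIF value = FOB price + freight + insurance = 122599.27 + 9066.79 + 550.56 = 132216.62
Import duty = 132216.62 × 3% = 3966.50
Buyer bears (B): 9066.79 + 550.56 + 857.77 + 479.27 + 1616.16 = 12570.55
Landed cost (B) = invoice 122599.27 + 12570.55 + duty 3966.50 = 139136.32
Difference = |144885.01 − 139136.32| = 5748.69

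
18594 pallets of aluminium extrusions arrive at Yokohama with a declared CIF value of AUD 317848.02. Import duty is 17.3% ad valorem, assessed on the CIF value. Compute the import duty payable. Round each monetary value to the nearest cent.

Import duty: AUD 54987.71

Import duty = 317848.02 × 17.3% = 54987.71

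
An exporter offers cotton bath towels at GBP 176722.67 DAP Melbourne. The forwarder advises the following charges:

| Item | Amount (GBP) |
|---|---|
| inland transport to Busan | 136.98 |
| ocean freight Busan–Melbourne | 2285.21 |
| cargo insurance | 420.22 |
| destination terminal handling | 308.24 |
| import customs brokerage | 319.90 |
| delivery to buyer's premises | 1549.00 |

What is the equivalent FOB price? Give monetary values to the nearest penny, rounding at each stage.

Not relevant to the conversion: inland to port — on the seller under both DAP and FOB; already in the DAP price and stays in the FOB price. brokerage — on the buyer under both terms; not part of either seller's price.
From DAP to FOB, the seller no longer bears: freight, insurance, destination terminal, delivery.
FOB price = 176722.67 − 2285.21 − 420.22 − 308.24 − 1549.00 = 172160.00

FOB price: GBP 172160.00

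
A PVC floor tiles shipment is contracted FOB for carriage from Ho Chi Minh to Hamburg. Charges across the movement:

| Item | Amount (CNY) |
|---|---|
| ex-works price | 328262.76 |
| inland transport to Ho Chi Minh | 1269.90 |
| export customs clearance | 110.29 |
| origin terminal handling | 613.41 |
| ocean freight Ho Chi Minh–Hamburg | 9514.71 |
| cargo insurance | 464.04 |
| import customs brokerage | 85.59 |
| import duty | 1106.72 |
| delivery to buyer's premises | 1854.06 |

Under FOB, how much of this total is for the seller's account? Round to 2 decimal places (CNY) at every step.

FOB: the seller bears costs until goods are on board at the origin port; the buyer bears freight, insurance and all costs thereafter.
Seller's account: goods 328262.76 + inland to port 1269.90 + export clearance 110.29 + origin terminal 613.41 = 330256.36
Buyer's account: freight 9514.71 + insurance 464.04 + brokerage 85.59 + duty 1106.72 + delivery 1854.06 = 13025.12

Seller's account: CNY 330256.36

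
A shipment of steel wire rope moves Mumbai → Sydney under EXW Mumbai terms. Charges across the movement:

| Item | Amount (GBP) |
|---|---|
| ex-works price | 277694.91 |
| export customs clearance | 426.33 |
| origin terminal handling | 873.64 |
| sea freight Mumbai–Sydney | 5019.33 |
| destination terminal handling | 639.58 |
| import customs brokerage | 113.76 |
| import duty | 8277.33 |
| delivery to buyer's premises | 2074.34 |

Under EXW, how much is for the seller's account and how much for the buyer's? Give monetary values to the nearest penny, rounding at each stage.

EXW: the seller makes goods available at their premises; the buyer bears all onward costs.
Seller's account: goods 277694.91 = 277694.91
Buyer's account: export clearance 426.33 + origin terminal 873.64 + freight 5019.33 + destination terminal 639.58 + brokerage 113.76 + duty 8277.33 + delivery 2074.34 = 17424.31

Seller: GBP 277694.91; buyer: GBP 17424.31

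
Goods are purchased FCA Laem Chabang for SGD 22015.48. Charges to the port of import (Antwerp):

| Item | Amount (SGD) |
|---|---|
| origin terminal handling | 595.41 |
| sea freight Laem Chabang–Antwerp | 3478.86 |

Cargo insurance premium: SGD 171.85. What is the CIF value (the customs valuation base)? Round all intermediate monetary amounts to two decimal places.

CIF value: SGD 26261.60

CIF = FCA price + pre-shipment costs + freight + insurance
CIF = 22015.48 + 595.41 + 3478.86 + 171.85 = 26261.60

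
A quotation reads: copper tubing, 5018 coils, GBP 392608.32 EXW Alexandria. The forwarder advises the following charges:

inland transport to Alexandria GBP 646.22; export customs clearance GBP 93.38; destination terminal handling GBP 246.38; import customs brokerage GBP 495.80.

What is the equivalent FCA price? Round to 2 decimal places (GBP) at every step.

FCA price: GBP 393347.92

Not relevant to the conversion: brokerage, destination terminal — on the buyer under both terms; not part of either seller's price.
From EXW to FCA, the seller additionally bears: inland to port, export clearance.
FCA price = 392608.32 + 646.22 + 93.38 = 393347.92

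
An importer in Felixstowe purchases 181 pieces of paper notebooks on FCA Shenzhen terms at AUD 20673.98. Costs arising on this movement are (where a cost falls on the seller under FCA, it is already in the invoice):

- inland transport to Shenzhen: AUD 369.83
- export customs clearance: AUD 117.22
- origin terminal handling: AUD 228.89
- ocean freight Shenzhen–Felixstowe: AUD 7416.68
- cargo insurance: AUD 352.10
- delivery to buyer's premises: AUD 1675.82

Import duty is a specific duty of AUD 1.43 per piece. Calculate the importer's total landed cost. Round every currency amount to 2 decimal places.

Total landed cost: AUD 30606.30

FCA: the seller delivers export-cleared goods to the carrier; the buyer bears costs from that point.
Already in the invoice (seller's account under FCA): inland to port, export clearance — exclude.
CIF value = FCA price + origin terminal + freight + insurance = 20673.98 + 228.89 + 7416.68 + 352.10 = 28671.65
Import duty = 181 × 1.43 = 258.83
Buyer bears: origin terminal 228.89 + freight 7416.68 + insurance 352.10 + delivery 1675.82 + duty 258.83 = 9932.32
Landed cost = invoice 20673.98 + 9932.32 = 30606.30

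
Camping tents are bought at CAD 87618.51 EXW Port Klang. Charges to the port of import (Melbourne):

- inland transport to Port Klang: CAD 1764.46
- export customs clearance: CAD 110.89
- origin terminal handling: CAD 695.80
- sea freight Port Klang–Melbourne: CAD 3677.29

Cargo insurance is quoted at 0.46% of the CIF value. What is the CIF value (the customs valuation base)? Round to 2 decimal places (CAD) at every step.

Let C be the CIF value. C = EXW price + pre-shipment costs + freight + 0.46% × C
C − 0.46% × C = 87618.51 + 1764.46 + 110.89 + 695.80 + 3677.29
0.9954 × C = 93866.95
C = 93866.95 / 0.9954 = 94300.73
Insurance premium = 0.46% × 94300.73 = 433.78

CIF value: CAD 94300.73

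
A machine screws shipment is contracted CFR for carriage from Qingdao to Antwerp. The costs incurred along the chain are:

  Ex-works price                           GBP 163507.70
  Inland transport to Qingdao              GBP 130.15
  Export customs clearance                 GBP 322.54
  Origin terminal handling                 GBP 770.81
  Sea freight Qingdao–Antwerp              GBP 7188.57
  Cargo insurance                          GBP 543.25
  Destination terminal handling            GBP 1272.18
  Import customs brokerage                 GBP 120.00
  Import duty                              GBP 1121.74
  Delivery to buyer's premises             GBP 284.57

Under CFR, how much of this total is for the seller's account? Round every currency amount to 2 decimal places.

Seller's account: GBP 171919.77

CFR: the seller pays costs through ocean freight to the destination port, but not insurance.
Seller's account: goods 163507.70 + inland to port 130.15 + export clearance 322.54 + origin terminal 770.81 + freight 7188.57 = 171919.77
Buyer's account: insurance 543.25 + destination terminal 1272.18 + brokerage 120.00 + duty 1121.74 + delivery 284.57 = 3341.74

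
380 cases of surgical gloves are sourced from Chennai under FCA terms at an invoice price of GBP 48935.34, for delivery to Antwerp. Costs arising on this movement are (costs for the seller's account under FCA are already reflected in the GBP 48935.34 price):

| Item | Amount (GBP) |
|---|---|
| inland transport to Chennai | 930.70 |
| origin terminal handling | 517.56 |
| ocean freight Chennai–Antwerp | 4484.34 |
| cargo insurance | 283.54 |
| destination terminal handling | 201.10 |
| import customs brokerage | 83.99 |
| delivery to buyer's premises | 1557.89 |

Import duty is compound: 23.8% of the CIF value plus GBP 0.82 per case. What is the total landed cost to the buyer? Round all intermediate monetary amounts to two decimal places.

FCA: the seller delivers export-cleared goods to the carrier; the buyer bears costs from that point.
Already in the invoice (seller's account under FCA): inland to port — exclude.
CIF value = FCA price + origin terminal + freight + insurance = 48935.34 + 517.56 + 4484.34 + 283.54 = 54220.78
Ad valorem component: 54220.78 × 23.8% = 12904.55
Specific component: 380 × 0.82 = 311.60
Import duty = 12904.55 + 311.60 = 13216.15
Buyer bears: origin terminal 517.56 + freight 4484.34 + insurance 283.54 + destination terminal 201.10 + brokerage 83.99 + delivery 1557.89 + duty 13216.15 = 20344.57
Landed cost = invoice 48935.34 + 20344.57 = 69279.91

Total landed cost: GBP 69279.91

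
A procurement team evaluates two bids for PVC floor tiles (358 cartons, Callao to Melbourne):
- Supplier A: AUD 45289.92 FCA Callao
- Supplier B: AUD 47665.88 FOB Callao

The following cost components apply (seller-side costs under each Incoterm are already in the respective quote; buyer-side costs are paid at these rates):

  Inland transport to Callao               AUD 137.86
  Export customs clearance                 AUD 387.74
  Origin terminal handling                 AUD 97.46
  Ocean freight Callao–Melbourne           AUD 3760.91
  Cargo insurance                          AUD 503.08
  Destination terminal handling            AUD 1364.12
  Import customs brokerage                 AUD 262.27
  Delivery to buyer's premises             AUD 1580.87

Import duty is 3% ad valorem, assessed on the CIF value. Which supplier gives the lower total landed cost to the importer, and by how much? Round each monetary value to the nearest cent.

Supplier A (FCA):
CIF value = FCA price + origin terminal + freight + insurance = 45289.92 + 97.46 + 3760.91 + 503.08 = 49651.37
Import duty = 49651.37 × 3% = 1489.54
Buyer bears (A): 97.46 + 3760.91 + 503.08 + 1364.12 + 262.27 + 1580.87 = 7568.71
Landed cost (A) = invoice 45289.92 + 7568.71 + duty 1489.54 = 54348.17
Supplier B (FOB):
CIF value = FOB price + freight + insurance = 47665.88 + 3760.91 + 503.08 = 51929.87
Import duty = 51929.87 × 3% = 1557.90
Buyer bears (B): 3760.91 + 503.08 + 1364.12 + 262.27 + 1580.87 = 7471.25
Landed cost (B) = invoice 47665.88 + 7471.25 + duty 1557.90 = 56695.03
Difference = |54348.17 − 56695.03| = 2346.86

Supplier A is cheaper by AUD 2346.86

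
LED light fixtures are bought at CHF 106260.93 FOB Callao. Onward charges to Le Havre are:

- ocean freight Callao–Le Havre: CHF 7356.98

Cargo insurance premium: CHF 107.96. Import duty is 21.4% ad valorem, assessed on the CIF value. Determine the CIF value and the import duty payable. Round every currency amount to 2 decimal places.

CIF value: CHF 113725.87; import duty: CHF 24337.34

CIF = FOB price + freight + insurance
CIF = 106260.93 + 7356.98 + 107.96 = 113725.87
Import duty = 113725.87 × 21.4% = 24337.34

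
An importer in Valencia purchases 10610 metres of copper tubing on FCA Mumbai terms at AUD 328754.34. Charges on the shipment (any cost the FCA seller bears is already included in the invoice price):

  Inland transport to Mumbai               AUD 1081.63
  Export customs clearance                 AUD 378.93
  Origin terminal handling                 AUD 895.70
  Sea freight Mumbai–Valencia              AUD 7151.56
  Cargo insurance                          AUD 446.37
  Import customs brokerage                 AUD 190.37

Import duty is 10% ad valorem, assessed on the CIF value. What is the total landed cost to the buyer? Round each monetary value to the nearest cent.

FCA: the seller delivers export-cleared goods to the carrier; the buyer bears costs from that point.
Already in the invoice (seller's account under FCA): inland to port, export clearance — exclude.
CIF value = FCA price + origin terminal + freight + insurance = 328754.34 + 895.70 + 7151.56 + 446.37 = 337247.97
Import duty = 337247.97 × 10% = 33724.80
Buyer bears: origin terminal 895.70 + freight 7151.56 + insurance 446.37 + brokerage 190.37 + duty 33724.80 = 42408.80
Landed cost = invoice 328754.34 + 42408.80 = 371163.14

Total landed cost: AUD 371163.14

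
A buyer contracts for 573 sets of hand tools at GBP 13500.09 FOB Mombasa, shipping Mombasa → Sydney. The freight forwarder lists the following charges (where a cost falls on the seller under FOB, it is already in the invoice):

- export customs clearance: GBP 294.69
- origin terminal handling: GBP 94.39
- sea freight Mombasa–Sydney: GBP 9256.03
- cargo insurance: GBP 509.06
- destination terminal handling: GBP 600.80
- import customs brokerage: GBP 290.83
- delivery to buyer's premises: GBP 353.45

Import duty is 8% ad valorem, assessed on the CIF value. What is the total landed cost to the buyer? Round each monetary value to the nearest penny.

Total landed cost: GBP 26371.47

FOB: the seller bears costs until goods are on board at the origin port; the buyer bears freight, insurance and all costs thereafter.
Already in the invoice (seller's account under FOB): export clearance, origin terminal — exclude.
CIF value = FOB price + freight + insurance = 13500.09 + 9256.03 + 509.06 = 23265.18
Import duty = 23265.18 × 8% = 1861.21
Buyer bears: freight 9256.03 + insurance 509.06 + destination terminal 600.80 + brokerage 290.83 + delivery 353.45 + duty 1861.21 = 12871.38
Landed cost = invoice 13500.09 + 12871.38 = 26371.47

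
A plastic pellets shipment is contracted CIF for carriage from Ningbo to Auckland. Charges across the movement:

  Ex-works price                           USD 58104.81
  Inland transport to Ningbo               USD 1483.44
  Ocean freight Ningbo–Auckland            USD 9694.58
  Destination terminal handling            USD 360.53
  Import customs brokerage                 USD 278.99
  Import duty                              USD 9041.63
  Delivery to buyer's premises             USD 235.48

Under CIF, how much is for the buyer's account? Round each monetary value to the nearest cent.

CIF: the seller pays costs through ocean freight and marine insurance to the destination port.
Seller's account: goods 58104.81 + inland to port 1483.44 + freight 9694.58 = 69282.83
Buyer's account: destination terminal 360.53 + brokerage 278.99 + duty 9041.63 + delivery 235.48 = 9916.63

Buyer's account: USD 9916.63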